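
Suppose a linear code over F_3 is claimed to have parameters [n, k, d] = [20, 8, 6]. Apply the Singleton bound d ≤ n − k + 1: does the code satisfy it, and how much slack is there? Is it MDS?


Singleton RHS = n − k + 1 = 13, slack = 7, bound satisfied, not MDS.

Singleton bound: d ≤ n − k + 1.
Here n = 20, k = 8, so n − k + 1 = 13.
Given d = 6, check d ≤ 13: YES.
Slack = (n − k + 1) − d = 7.
The code is NOT MDS (slack = 7 > 0).
Description: the claimed parameters are [20, 8, 6]_3; such a code would be non-MDS.


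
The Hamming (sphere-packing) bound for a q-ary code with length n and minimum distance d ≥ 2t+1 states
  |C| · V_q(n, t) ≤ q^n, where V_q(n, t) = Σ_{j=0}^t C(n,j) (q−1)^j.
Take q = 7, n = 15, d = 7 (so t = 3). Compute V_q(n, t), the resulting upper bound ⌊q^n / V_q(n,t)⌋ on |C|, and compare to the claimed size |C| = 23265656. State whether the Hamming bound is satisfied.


V_q(n, t) = 102151, q^n = 4747561509943, Hamming bound = 46475918, |C| = 23265656 ≤ bound (satisfied).

Step 1: Compute V_q(n, t) = Σ_{j=0}^3 C(n, j) (q−1)^j.
  j = 0: C(15,0)·(6)^0 = 1·1 = 1.
  j = 1: C(15,1)·(6)^1 = 15·6 = 90.
  j = 2: C(15,2)·(6)^2 = 105·36 = 3780.
  j = 3: C(15,3)·(6)^3 = 455·216 = 98280.
  V_q(n, t) = 1 + 90 + 3780 + 98280 = 102151.
Step 2: q^n = 7^15 = 4747561509943.
Step 3: Hamming bound ⌊q^n / V_q(n,t)⌋ = ⌊4747561509943/102151⌋ = 46475918.
Step 4: Compare |C| = 23265656 to 46475918: satisfied.
The claimed |C| lies below the Hamming bound.


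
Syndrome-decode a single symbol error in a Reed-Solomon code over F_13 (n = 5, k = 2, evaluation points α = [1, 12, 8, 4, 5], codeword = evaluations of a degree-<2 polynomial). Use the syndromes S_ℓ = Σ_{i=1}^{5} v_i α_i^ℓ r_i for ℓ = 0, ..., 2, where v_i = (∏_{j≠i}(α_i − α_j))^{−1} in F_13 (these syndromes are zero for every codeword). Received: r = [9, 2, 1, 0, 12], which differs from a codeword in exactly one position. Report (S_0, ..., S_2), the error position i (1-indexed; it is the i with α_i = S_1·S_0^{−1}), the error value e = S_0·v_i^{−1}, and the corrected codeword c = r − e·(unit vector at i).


S = (9, 6, 4), error at position 5, error magnitude e = 2, c = [9, 2, 1, 0, 10].

Step 1: column multipliers v_i = (∏_{j≠i}(α_i − α_j))^{−1} mod 13.
  i = 1 (α = 1): (1−12)(1−8)(1−4)(1−5) = (−11)·(−7)·(−3)·(−4) = 924 ≡ 1, so v_1 = 1^{−1} = 1 (mod 13).
  i = 2 (α = 12): (12−1)(12−8)(12−4)(12−5) = 11·4·8·7 = 2464 ≡ 7, so v_2 = 7^{−1} = 2 (mod 13).
  i = 3 (α = 8): (8−1)(8−12)(8−4)(8−5) = 7·(−4)·4·3 = −336 ≡ 2, so v_3 = 2^{−1} = 7 (mod 13).
  i = 4 (α = 4): (4−1)(4−12)(4−8)(4−5) = 3·(−8)·(−4)·(−1) = −96 ≡ 8, so v_4 = 8^{−1} = 5 (mod 13).
  i = 5 (α = 5): (5−1)(5−12)(5−8)(5−4) = 4·(−7)·(−3)·1 = 84 ≡ 6, so v_5 = 6^{−1} = 11 (mod 13).
  v = [1, 2, 7, 5, 11].
Step 2: syndromes of r = [9, 2, 1, 0, 12] (all sums mod 13).
  S_0 = Σ v_i r_i = 1·9 + 2·2 + 7·1 + 5·0 + 11·12 = 152 ≡ 9.
  S_1 = Σ v_i α_i r_i = 1·1·9 + 2·12·2 + 7·8·1 + 5·4·0 + 11·5·12 = 773 ≡ 6.
  α_i^2 mod 13 = [1, 1, 12, 3, 12].
  S_2 = Σ v_i α_i^2 r_i = 1·1·9 + 2·1·2 + 7·12·1 + 5·3·0 + 11·12·12 = 1681 ≡ 4.
  S = (9, 6, 4) ≠ 0, so r is not a codeword (an error is present).
Step 3: locate the error. For a single error e at position i, S_ℓ = v_i·e·α_i^ℓ, so α_err = S_1/S_0.
  S_0^{−1} = 9^{−1} = 3 (mod 13), so α_err = 6·3 = 18 ≡ 5 = α_5. Error position i = 5.
  Consistency check: S_2/S_1 = 4·11 = 44 ≡ 5 = α_err ✓ (single-error assumption holds).
Step 4: error magnitude e = S_0/v_5 = S_0·∏_{j≠5}(α_5 − α_j) = 9·6 = 54 ≡ 2 (mod 13).
Step 5: correct position 5: c_5 = r_5 − e = 12 − 2 ≡ 10 (mod 13). Hence c = [9, 2, 1, 0, 10].
  Check: interpolating c through the α_i gives m(x) = 12 + 10·x (degree < 2) with m(α_i) = c_i for every i, so c is indeed a codeword.


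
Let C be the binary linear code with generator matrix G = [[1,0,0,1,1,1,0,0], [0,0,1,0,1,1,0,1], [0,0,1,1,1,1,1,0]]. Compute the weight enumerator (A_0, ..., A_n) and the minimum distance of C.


Weight distribution: A_0 = 1, A_3 = 2, A_4 = 3, A_5 = 2. Minimum distance d = 3.

Enumerate all 2^3 = 8 messages m ∈ F_2^3.
For each, compute codeword c = mG in F_2^8, then tally its weight.
  m = 000 → c = 00000000, weight = 0.
  m = 100 → c = 10011100, weight = 4.
  m = 010 → c = 00101101, weight = 4.
  m = 110 → c = 10110001, weight = 4.
  m = 001 → c = 00111110, weight = 5.
  m = 101 → c = 10100010, weight = 3.
  m = 011 → c = 00010011, weight = 3.
  m = 111 → c = 10001111, weight = 5.
Tally weights:
  weight 0: 1 codewords.
  weight 3: 2 codewords.
  weight 4: 3 codewords.
  weight 5: 2 codewords.
Minimum distance d = smallest w > 0 with A_w > 0 = 3.
Sanity: Σ A_w = 8 = 2^3 = 8 ✓.


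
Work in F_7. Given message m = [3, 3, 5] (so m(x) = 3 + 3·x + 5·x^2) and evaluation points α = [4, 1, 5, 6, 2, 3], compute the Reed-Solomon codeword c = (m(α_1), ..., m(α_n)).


c = [4, 4, 3, 5, 1, 1]

Message polynomial: m(x) = 3 + 3·x + 5·x^2 (mod 7).
For each evaluation point α_i, compute m(α_i) mod 7:
  α_1 = 4: Horner steps 5 → 2 → 4, so m(4) = 4.
  α_2 = 1: Horner steps 5 → 1 → 4, so m(1) = 4.
  α_3 = 5: Horner steps 5 → 0 → 3, so m(5) = 3.
  α_4 = 6: Horner steps 5 → 5 → 5, so m(6) = 5.
  α_5 = 2: Horner steps 5 → 6 → 1, so m(2) = 1.
  α_6 = 3: Horner steps 5 → 4 → 1, so m(3) = 1.
Codeword c = [4, 4, 3, 5, 1, 1] ∈ F_7^6.


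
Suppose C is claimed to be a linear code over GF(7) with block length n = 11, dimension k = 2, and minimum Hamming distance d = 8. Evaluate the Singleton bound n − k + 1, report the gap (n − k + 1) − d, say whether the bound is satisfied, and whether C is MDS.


Singleton RHS = n − k + 1 = 10, slack = 2, bound satisfied, not MDS.

Singleton bound: d ≤ n − k + 1.
Here n = 11, k = 2, so n − k + 1 = 10.
Given d = 8, check d ≤ 10: YES.
Slack = (n − k + 1) − d = 2.
The code is NOT MDS (slack = 2 > 0).
Description: the claimed parameters are [11, 2, 8]_7; such a code would be non-MDS.


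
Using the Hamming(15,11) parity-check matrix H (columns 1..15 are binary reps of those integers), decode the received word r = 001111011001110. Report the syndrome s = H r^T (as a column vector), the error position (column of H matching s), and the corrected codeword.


s = (1, 0, 1, 0)^T, error position = 10, corrected codeword c = 001111011101110

Compute s = H r^T mod 2 one row at a time:
  s_1 = 1 + 1 + 0 + 0 + 1 + 1 + 1 + 0 = 5 ≡ 1 (mod 2).
  s_2 = 1 + 1 + 1 + 0 + 1 + 1 + 1 + 0 = 6 ≡ 0 (mod 2).
  s_3 = 0 + 1 + 1 + 0 + 0 + 0 + 1 + 0 = 3 ≡ 1 (mod 2).
  s_4 = 0 + 1 + 1 + 0 + 1 + 0 + 1 + 0 = 4 ≡ 0 (mod 2).
s = (1, 0, 1, 0)^T — this equals column 10 of H (binary 1010), so error is at position 10.
Correct: flip bit 10 of r = 001111011001110 to get c = 001111011101110.


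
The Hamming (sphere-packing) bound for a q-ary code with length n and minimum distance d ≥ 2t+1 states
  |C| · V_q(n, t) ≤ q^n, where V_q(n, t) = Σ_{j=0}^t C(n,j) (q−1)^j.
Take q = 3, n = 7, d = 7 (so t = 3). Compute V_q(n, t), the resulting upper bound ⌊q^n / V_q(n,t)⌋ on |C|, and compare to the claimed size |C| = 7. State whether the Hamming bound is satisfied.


V_q(n, t) = 379, q^n = 2187, Hamming bound = 5, |C| = 7 > bound (violated).

Step 1: Compute V_q(n, t) = Σ_{j=0}^3 C(n, j) (q−1)^j.
  j = 0: C(7,0)·(2)^0 = 1·1 = 1.
  j = 1: C(7,1)·(2)^1 = 7·2 = 14.
  j = 2: C(7,2)·(2)^2 = 21·4 = 84.
  j = 3: C(7,3)·(2)^3 = 35·8 = 280.
  V_q(n, t) = 1 + 14 + 84 + 280 = 379.
Step 2: q^n = 3^7 = 2187.
Step 3: Hamming bound ⌊q^n / V_q(n,t)⌋ = ⌊2187/379⌋ = 5.
Step 4: Compare |C| = 7 to 5: violated.
The claimed |C| lies above the Hamming bound, so no 3-ary code of length 7 with d ≥ 7 can have 7 codewords.


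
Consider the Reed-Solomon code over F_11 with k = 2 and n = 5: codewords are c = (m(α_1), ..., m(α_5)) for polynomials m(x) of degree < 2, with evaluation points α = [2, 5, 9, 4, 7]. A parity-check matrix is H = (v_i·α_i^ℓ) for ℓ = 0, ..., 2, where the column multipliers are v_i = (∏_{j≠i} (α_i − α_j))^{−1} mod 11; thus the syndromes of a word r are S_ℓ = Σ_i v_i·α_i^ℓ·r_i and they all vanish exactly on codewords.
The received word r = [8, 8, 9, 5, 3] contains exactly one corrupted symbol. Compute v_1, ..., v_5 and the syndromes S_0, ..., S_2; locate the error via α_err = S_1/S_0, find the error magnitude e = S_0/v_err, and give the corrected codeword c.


S = (9, 7, 3), error at position 1, error magnitude e = 9, c = [10, 8, 9, 5, 3].

Step 1: column multipliers v_i = (∏_{j≠i}(α_i − α_j))^{−1} mod 11.
  i = 1 (α = 2): (2−5)(2−9)(2−4)(2−7) = (−3)·(−7)·(−2)·(−5) = 210 ≡ 1, so v_1 = 1^{−1} = 1 (mod 11).
  i = 2 (α = 5): (5−2)(5−9)(5−4)(5−7) = 3·(−4)·1·(−2) = 24 ≡ 2, so v_2 = 2^{−1} = 6 (mod 11).
  i = 3 (α = 9): (9−2)(9−5)(9−4)(9−7) = 7·4·5·2 = 280 ≡ 5, so v_3 = 5^{−1} = 9 (mod 11).
  i = 4 (α = 4): (4−2)(4−5)(4−9)(4−7) = 2·(−1)·(−5)·(−3) = −30 ≡ 3, so v_4 = 3^{−1} = 4 (mod 11).
  i = 5 (α = 7): (7−2)(7−5)(7−9)(7−4) = 5·2·(−2)·3 = −60 ≡ 6, so v_5 = 6^{−1} = 2 (mod 11).
  v = [1, 6, 9, 4, 2].
Step 2: syndromes of r = [8, 8, 9, 5, 3] (all sums mod 11).
  S_0 = Σ v_i r_i = 1·8 + 6·8 + 9·9 + 4·5 + 2·3 = 163 ≡ 9.
  S_1 = Σ v_i α_i r_i = 1·2·8 + 6·5·8 + 9·9·9 + 4·4·5 + 2·7·3 = 1107 ≡ 7.
  α_i^2 mod 11 = [4, 3, 4, 5, 5].
  S_2 = Σ v_i α_i^2 r_i = 1·4·8 + 6·3·8 + 9·4·9 + 4·5·5 + 2·5·3 = 630 ≡ 3.
  S = (9, 7, 3) ≠ 0, so r is not a codeword (an error is present).
Step 3: locate the error. For a single error e at position i, S_ℓ = v_i·e·α_i^ℓ, so α_err = S_1/S_0.
  S_0^{−1} = 9^{−1} = 5 (mod 11), so α_err = 7·5 = 35 ≡ 2 = α_1. Error position i = 1.
  Consistency check: S_2/S_1 = 3·8 = 24 ≡ 2 = α_err ✓ (single-error assumption holds).
Step 4: error magnitude e = S_0/v_1 = S_0·∏_{j≠1}(α_1 − α_j) = 9·1 = 9 ≡ 9 (mod 11).
Step 5: correct position 1: c_1 = r_1 − e = 8 − 9 ≡ 10 (mod 11). Hence c = [10, 8, 9, 5, 3].
  Check: interpolating c through the α_i gives m(x) = 4 + 3·x (degree < 2) with m(α_i) = c_i for every i, so c is indeed a codeword.


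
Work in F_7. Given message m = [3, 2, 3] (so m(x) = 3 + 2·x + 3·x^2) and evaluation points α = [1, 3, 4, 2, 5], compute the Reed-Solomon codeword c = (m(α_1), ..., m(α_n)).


c = [1, 1, 3, 5, 4]

Message polynomial: m(x) = 3 + 2·x + 3·x^2 (mod 7).
For each evaluation point α_i, compute m(α_i) mod 7:
  α_1 = 1: Horner steps 3 → 5 → 1, so m(1) = 1.
  α_2 = 3: Horner steps 3 → 4 → 1, so m(3) = 1.
  α_3 = 4: Horner steps 3 → 0 → 3, so m(4) = 3.
  α_4 = 2: Horner steps 3 → 1 → 5, so m(2) = 5.
  α_5 = 5: Horner steps 3 → 3 → 4, so m(5) = 4.
Codeword c = [1, 1, 3, 5, 4] ∈ F_7^5.


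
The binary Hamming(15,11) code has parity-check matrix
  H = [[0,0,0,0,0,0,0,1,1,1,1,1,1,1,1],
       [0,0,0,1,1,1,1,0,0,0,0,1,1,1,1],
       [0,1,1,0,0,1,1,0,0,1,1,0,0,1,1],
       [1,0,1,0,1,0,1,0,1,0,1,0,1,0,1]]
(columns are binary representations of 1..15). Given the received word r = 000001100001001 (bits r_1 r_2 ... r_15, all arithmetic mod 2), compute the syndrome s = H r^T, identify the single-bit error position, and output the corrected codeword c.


s = (0, 0, 1, 0)^T, error position = 2, corrected codeword c = 010001100001001

Compute s = H r^T mod 2 one row at a time:
  s_1 = 0 + 0 + 0 + 0 + 1 + 0 + 0 + 1 = 2 ≡ 0 (mod 2).
  s_2 = 0 + 0 + 1 + 1 + 1 + 0 + 0 + 1 = 4 ≡ 0 (mod 2).
  s_3 = 0 + 0 + 1 + 1 + 0 + 0 + 0 + 1 = 3 ≡ 1 (mod 2).
  s_4 = 0 + 0 + 0 + 1 + 0 + 0 + 0 + 1 = 2 ≡ 0 (mod 2).
s = (0, 0, 1, 0)^T — this equals column 2 of H (binary 0010), so error is at position 2.
Correct: flip bit 2 of r = 000001100001001 to get c = 010001100001001.


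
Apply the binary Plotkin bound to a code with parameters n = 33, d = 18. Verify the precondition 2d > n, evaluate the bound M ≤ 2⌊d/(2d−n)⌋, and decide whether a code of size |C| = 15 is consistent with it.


Plotkin bound M ≤ 12; given |C| = 15 > bound (violated).

Check applicability: 2d = 36, n = 33.
2d − n = 3 > 0, so Plotkin applies.
Compute d/(2d−n) = 18/3 ≈ 6.0000.
⌊d/(2d−n)⌋ = 6.
Plotkin bound: M ≤ 2·6 = 12.
Given |C| = 15, check: VIOLATED.
This |C| is above the Plotkin bound, so no binary code with n = 33, d = 18 and 15 codewords exists.


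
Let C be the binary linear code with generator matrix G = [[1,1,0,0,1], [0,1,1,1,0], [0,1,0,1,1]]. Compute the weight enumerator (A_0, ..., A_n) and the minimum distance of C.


Weight distribution: A_0 = 1, A_2 = 2, A_3 = 4, A_4 = 1. Minimum distance d = 2.

Enumerate all 2^3 = 8 messages m ∈ F_2^3.
For each, compute codeword c = mG in F_2^5, then tally its weight.
  m = 000 → c = 00000, weight = 0.
  m = 100 → c = 11001, weight = 3.
  m = 010 → c = 01110, weight = 3.
  m = 110 → c = 10111, weight = 4.
  m = 001 → c = 01011, weight = 3.
  m = 101 → c = 10010, weight = 2.
  m = 011 → c = 00101, weight = 2.
  m = 111 → c = 11100, weight = 3.
Tally weights:
  weight 0: 1 codewords.
  weight 2: 2 codewords.
  weight 3: 4 codewords.
  weight 4: 1 codewords.
Minimum distance d = smallest w > 0 with A_w > 0 = 2.
Sanity: Σ A_w = 8 = 2^3 = 8 ✓.


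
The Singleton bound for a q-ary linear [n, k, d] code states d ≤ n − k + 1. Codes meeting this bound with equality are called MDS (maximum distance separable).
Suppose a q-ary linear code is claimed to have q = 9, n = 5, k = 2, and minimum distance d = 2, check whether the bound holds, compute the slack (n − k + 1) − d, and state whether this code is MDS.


Singleton RHS = n − k + 1 = 4, slack = 2, bound satisfied, not MDS.

Singleton bound: d ≤ n − k + 1.
Here n = 5, k = 2, so n − k + 1 = 4.
Given d = 2, check d ≤ 4: YES.
Slack = (n − k + 1) − d = 2.
The code is NOT MDS (slack = 2 > 0).
Description: the claimed parameters are [5, 2, 2]_9; such a code would be non-MDS.


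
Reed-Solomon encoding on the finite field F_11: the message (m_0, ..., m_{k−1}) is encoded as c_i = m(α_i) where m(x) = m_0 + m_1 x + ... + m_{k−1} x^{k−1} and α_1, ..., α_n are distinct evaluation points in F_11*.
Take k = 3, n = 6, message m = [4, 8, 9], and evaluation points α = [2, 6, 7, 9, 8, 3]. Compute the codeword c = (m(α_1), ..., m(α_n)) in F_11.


c = [1, 2, 6, 2, 6, 10]

Message polynomial: m(x) = 4 + 8·x + 9·x^2 (mod 11).
For each evaluation point α_i, compute m(α_i) mod 11:
  α_1 = 2: Horner steps 9 → 4 → 1, so m(2) = 1.
  α_2 = 6: Horner steps 9 → 7 → 2, so m(6) = 2.
  α_3 = 7: Horner steps 9 → 5 → 6, so m(7) = 6.
  α_4 = 9: Horner steps 9 → 1 → 2, so m(9) = 2.
  α_5 = 8: Horner steps 9 → 3 → 6, so m(8) = 6.
  α_6 = 3: Horner steps 9 → 2 → 10, so m(3) = 10.
Codeword c = [1, 2, 6, 2, 6, 10] ∈ F_11^6.


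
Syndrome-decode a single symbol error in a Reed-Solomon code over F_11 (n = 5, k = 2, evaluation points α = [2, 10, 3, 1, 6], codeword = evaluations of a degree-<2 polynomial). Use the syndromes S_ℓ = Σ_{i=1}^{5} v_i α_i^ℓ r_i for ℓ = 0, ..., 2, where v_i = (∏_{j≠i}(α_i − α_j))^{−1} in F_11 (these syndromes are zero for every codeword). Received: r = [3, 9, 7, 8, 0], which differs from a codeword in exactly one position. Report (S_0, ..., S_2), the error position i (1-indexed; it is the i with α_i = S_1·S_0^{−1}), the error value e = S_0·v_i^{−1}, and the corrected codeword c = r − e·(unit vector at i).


S = (1, 2, 4), error at position 1, error magnitude e = 1, c = [2, 9, 7, 8, 0].

Step 1: column multipliers v_i = (∏_{j≠i}(α_i − α_j))^{−1} mod 11.
  i = 1 (α = 2): (2−10)(2−3)(2−1)(2−6) = (−8)·(−1)·1·(−4) = −32 ≡ 1, so v_1 = 1^{−1} = 1 (mod 11).
  i = 2 (α = 10): (10−2)(10−3)(10−1)(10−6) = 8·7·9·4 = 2016 ≡ 3, so v_2 = 3^{−1} = 4 (mod 11).
  i = 3 (α = 3): (3−2)(3−10)(3−1)(3−6) = 1·(−7)·2·(−3) = 42 ≡ 9, so v_3 = 9^{−1} = 5 (mod 11).
  i = 4 (α = 1): (1−2)(1−10)(1−3)(1−6) = (−1)·(−9)·(−2)·(−5) = 90 ≡ 2, so v_4 = 2^{−1} = 6 (mod 11).
  i = 5 (α = 6): (6−2)(6−10)(6−3)(6−1) = 4·(−4)·3·5 = −240 ≡ 2, so v_5 = 2^{−1} = 6 (mod 11).
  v = [1, 4, 5, 6, 6].
Step 2: syndromes of r = [3, 9, 7, 8, 0] (all sums mod 11).
  S_0 = Σ v_i r_i = 1·3 + 4·9 + 5·7 + 6·8 + 6·0 = 122 ≡ 1.
  S_1 = Σ v_i α_i r_i = 1·2·3 + 4·10·9 + 5·3·7 + 6·1·8 + 6·6·0 = 519 ≡ 2.
  α_i^2 mod 11 = [4, 1, 9, 1, 3].
  S_2 = Σ v_i α_i^2 r_i = 1·4·3 + 4·1·9 + 5·9·7 + 6·1·8 + 6·3·0 = 411 ≡ 4.
  S = (1, 2, 4) ≠ 0, so r is not a codeword (an error is present).
Step 3: locate the error. For a single error e at position i, S_ℓ = v_i·e·α_i^ℓ, so α_err = S_1/S_0.
  S_0^{−1} = 1^{−1} = 1 (mod 11), so α_err = 2·1 = 2 ≡ 2 = α_1. Error position i = 1.
  Consistency check: S_2/S_1 = 4·6 = 24 ≡ 2 = α_err ✓ (single-error assumption holds).
Step 4: error magnitude e = S_0/v_1 = S_0·∏_{j≠1}(α_1 − α_j) = 1·1 = 1 ≡ 1 (mod 11).
Step 5: correct position 1: c_1 = r_1 − e = 3 − 1 ≡ 2 (mod 11). Hence c = [2, 9, 7, 8, 0].
  Check: interpolating c through the α_i gives m(x) = 3 + 5·x (degree < 2) with m(α_i) = c_i for every i, so c is indeed a codeword.


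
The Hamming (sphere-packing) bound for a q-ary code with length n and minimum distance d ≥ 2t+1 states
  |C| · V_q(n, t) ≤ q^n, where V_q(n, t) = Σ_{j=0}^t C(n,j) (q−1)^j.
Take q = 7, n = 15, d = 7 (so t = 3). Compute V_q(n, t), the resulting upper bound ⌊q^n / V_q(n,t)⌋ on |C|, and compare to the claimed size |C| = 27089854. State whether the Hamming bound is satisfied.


V_q(n, t) = 102151, q^n = 4747561509943, Hamming bound = 46475918, |C| = 27089854 ≤ bound (satisfied).

Step 1: Compute V_q(n, t) = Σ_{j=0}^3 C(n, j) (q−1)^j.
  j = 0: C(15,0)·(6)^0 = 1·1 = 1.
  j = 1: C(15,1)·(6)^1 = 15·6 = 90.
  j = 2: C(15,2)·(6)^2 = 105·36 = 3780.
  j = 3: C(15,3)·(6)^3 = 455·216 = 98280.
  V_q(n, t) = 1 + 90 + 3780 + 98280 = 102151.
Step 2: q^n = 7^15 = 4747561509943.
Step 3: Hamming bound ⌊q^n / V_q(n,t)⌋ = ⌊4747561509943/102151⌋ = 46475918.
Step 4: Compare |C| = 27089854 to 46475918: satisfied.
The claimed |C| lies below the Hamming bound.


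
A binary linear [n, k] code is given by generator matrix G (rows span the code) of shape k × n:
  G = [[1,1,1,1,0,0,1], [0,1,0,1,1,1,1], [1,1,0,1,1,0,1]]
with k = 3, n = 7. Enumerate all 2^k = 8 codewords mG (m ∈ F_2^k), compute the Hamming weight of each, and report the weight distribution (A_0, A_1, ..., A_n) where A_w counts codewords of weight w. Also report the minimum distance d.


Weight distribution: A_0 = 1, A_2 = 2, A_4 = 1, A_5 = 4. Minimum distance d = 2.

Enumerate all 2^3 = 8 messages m ∈ F_2^3.
For each, compute codeword c = mG in F_2^7, then tally its weight.
  m = 000 → c = 0000000, weight = 0.
  m = 100 → c = 1111001, weight = 5.
  m = 010 → c = 0101111, weight = 5.
  m = 110 → c = 1010110, weight = 4.
  m = 001 → c = 1101101, weight = 5.
  m = 101 → c = 0010100, weight = 2.
  m = 011 → c = 1000010, weight = 2.
  m = 111 → c = 0111011, weight = 5.
Tally weights:
  weight 0: 1 codewords.
  weight 2: 2 codewords.
  weight 4: 1 codewords.
  weight 5: 4 codewords.
Minimum distance d = smallest w > 0 with A_w > 0 = 2.
Sanity: Σ A_w = 8 = 2^3 = 8 ✓.


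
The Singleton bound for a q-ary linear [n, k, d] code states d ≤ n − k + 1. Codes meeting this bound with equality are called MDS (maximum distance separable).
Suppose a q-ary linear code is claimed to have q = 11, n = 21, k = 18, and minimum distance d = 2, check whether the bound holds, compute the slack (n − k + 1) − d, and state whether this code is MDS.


Singleton RHS = n − k + 1 = 4, slack = 2, bound satisfied, not MDS.

Singleton bound: d ≤ n − k + 1.
Here n = 21, k = 18, so n − k + 1 = 4.
Given d = 2, check d ≤ 4: YES.
Slack = (n − k + 1) − d = 2.
The code is NOT MDS (slack = 2 > 0).
Description: the claimed parameters are [21, 18, 2]_11; such a code would be non-MDS.


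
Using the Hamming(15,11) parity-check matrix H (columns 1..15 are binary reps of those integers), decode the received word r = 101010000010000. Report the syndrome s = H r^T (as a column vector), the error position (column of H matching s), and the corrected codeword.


s = (1, 1, 0, 0)^T, error position = 12, corrected codeword c = 101010000011000

Compute s = H r^T mod 2 one row at a time:
  s_1 = 0 + 0 + 0 + 1 + 0 + 0 + 0 + 0 = 1 ≡ 1 (mod 2).
  s_2 = 0 + 1 + 0 + 0 + 0 + 0 + 0 + 0 = 1 ≡ 1 (mod 2).
  s_3 = 0 + 1 + 0 + 0 + 0 + 1 + 0 + 0 = 2 ≡ 0 (mod 2).
  s_4 = 1 + 1 + 1 + 0 + 0 + 1 + 0 + 0 = 4 ≡ 0 (mod 2).
s = (1, 1, 0, 0)^T — this equals column 12 of H (binary 1100), so error is at position 12.
Correct: flip bit 12 of r = 101010000010000 to get c = 101010000011000.


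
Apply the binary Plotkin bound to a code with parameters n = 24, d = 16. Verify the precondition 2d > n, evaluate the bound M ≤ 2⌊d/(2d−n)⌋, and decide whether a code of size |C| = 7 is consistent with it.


Plotkin bound M ≤ 4; given |C| = 7 > bound (violated).

Check applicability: 2d = 32, n = 24.
2d − n = 8 > 0, so Plotkin applies.
Compute d/(2d−n) = 16/8 ≈ 2.0000.
⌊d/(2d−n)⌋ = 2.
Plotkin bound: M ≤ 2·2 = 4.
Given |C| = 7, check: VIOLATED.
This |C| is above the Plotkin bound, so no binary code with n = 24, d = 16 and 7 codewords exists.


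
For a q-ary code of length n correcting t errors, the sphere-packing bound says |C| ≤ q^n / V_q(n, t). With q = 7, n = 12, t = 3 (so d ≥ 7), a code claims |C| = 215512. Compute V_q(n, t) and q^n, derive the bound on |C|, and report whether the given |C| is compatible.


V_q(n, t) = 49969, q^n = 13841287201, Hamming bound = 276997, |C| = 215512 ≤ bound (satisfied).

Step 1: Compute V_q(n, t) = Σ_{j=0}^3 C(n, j) (q−1)^j.
  j = 0: C(12,0)·(6)^0 = 1·1 = 1.
  j = 1: C(12,1)·(6)^1 = 12·6 = 72.
  j = 2: C(12,2)·(6)^2 = 66·36 = 2376.
  j = 3: C(12,3)·(6)^3 = 220·216 = 47520.
  V_q(n, t) = 1 + 72 + 2376 + 47520 = 49969.
Step 2: q^n = 7^12 = 13841287201.
Step 3: Hamming bound ⌊q^n / V_q(n,t)⌋ = ⌊13841287201/49969⌋ = 276997.
Step 4: Compare |C| = 215512 to 276997: satisfied.
The claimed |C| lies below the Hamming bound.


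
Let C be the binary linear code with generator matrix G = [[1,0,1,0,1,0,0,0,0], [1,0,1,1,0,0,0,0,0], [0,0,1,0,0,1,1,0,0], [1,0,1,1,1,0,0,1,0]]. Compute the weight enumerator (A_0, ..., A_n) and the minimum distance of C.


Weight distribution: A_0 = 1, A_2 = 3, A_3 = 4, A_4 = 3, A_5 = 4, A_6 = 1. Minimum distance d = 2.

Enumerate all 2^4 = 16 messages m ∈ F_2^4.
For each, compute codeword c = mG in F_2^9, then tally its weight.
  m = 0000 → c = 000000000, weight = 0.
  m = 1000 → c = 101010000, weight = 3.
  m = 0100 → c = 101100000, weight = 3.
  m = 1100 → c = 000110000, weight = 2.
  m = 0010 → c = 001001100, weight = 3.
  m = 1010 → c = 100011100, weight = 4.
  m = 0110 → c = 100101100, weight = 4.
  m = 1110 → c = 001111100, weight = 5.
  m = 0001 → c = 101110010, weight = 5.
  m = 1001 → c = 000100010, weight = 2.
  m = 0101 → c = 000010010, weight = 2.
  m = 1101 → c = 101000010, weight = 3.
  m = 0011 → c = 100111110, weight = 6.
  m = 1011 → c = 001101110, weight = 5.
  m = 0111 → c = 001011110, weight = 5.
  m = 1111 → c = 100001110, weight = 4.
Tally weights:
  weight 0: 1 codewords.
  weight 2: 3 codewords.
  weight 3: 4 codewords.
  weight 4: 3 codewords.
  weight 5: 4 codewords.
  weight 6: 1 codewords.
Minimum distance d = smallest w > 0 with A_w > 0 = 2.
Sanity: Σ A_w = 16 = 2^4 = 16 ✓.


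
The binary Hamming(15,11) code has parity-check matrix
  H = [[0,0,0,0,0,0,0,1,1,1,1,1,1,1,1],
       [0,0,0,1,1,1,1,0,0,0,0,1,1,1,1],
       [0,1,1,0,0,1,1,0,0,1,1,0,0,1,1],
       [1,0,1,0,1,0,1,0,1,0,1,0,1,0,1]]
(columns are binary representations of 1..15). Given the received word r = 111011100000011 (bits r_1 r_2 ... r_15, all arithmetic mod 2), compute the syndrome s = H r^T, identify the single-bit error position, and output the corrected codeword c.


s = (0, 1, 0, 1)^T, error position = 5, corrected codeword c = 111001100000011

Compute s = H r^T mod 2 one row at a time:
  s_1 = 0 + 0 + 0 + 0 + 0 + 0 + 1 + 1 = 2 ≡ 0 (mod 2).
  s_2 = 0 + 1 + 1 + 1 + 0 + 0 + 1 + 1 = 5 ≡ 1 (mod 2).
  s_3 = 1 + 1 + 1 + 1 + 0 + 0 + 1 + 1 = 6 ≡ 0 (mod 2).
  s_4 = 1 + 1 + 1 + 1 + 0 + 0 + 0 + 1 = 5 ≡ 1 (mod 2).
s = (0, 1, 0, 1)^T — this equals column 5 of H (binary 0101), so error is at position 5.
Correct: flip bit 5 of r = 111011100000011 to get c = 111001100000011.


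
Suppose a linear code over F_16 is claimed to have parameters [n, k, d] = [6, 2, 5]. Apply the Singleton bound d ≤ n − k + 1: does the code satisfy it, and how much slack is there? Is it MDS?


Singleton RHS = n − k + 1 = 5, slack = 0, bound satisfied, MDS.

Singleton bound: d ≤ n − k + 1.
Here n = 6, k = 2, so n − k + 1 = 5.
Given d = 5, check d ≤ 5: YES.
Slack = (n − k + 1) − d = 0.
The code is MDS (slack = 0).
Description: the claimed parameters are [6, 2, 5]_16; such a code would be MDS (meets Singleton bound).


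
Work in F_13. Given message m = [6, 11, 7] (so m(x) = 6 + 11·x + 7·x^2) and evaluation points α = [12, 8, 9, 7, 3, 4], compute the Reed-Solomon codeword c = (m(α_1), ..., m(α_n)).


c = [2, 9, 9, 10, 11, 6]

Message polynomial: m(x) = 6 + 11·x + 7·x^2 (mod 13).
For each evaluation point α_i, compute m(α_i) mod 13:
  α_1 = 12: Horner steps 7 → 4 → 2, so m(12) = 2.
  α_2 = 8: Horner steps 7 → 2 → 9, so m(8) = 9.
  α_3 = 9: Horner steps 7 → 9 → 9, so m(9) = 9.
  α_4 = 7: Horner steps 7 → 8 → 10, so m(7) = 10.
  α_5 = 3: Horner steps 7 → 6 → 11, so m(3) = 11.
  α_6 = 4: Horner steps 7 → 0 → 6, so m(4) = 6.
Codeword c = [2, 9, 9, 10, 11, 6] ∈ F_13^6.


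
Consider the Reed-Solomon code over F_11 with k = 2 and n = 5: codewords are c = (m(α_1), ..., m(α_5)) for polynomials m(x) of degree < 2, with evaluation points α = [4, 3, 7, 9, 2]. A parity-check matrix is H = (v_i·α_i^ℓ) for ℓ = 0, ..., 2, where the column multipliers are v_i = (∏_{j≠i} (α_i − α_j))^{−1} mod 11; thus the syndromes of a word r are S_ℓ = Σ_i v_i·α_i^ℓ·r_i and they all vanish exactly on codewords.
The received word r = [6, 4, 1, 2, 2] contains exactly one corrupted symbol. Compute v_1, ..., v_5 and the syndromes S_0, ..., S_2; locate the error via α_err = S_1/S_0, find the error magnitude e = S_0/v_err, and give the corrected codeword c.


S = (4, 3, 5), error at position 4, error magnitude e = 8, c = [6, 4, 1, 5, 2].

Step 1: column multipliers v_i = (∏_{j≠i}(α_i − α_j))^{−1} mod 11.
  i = 1 (α = 4): (4−3)(4−7)(4−9)(4−2) = 1·(−3)·(−5)·2 = 30 ≡ 8, so v_1 = 8^{−1} = 7 (mod 11).
  i = 2 (α = 3): (3−4)(3−7)(3−9)(3−2) = (−1)·(−4)·(−6)·1 = −24 ≡ 9, so v_2 = 9^{−1} = 5 (mod 11).
  i = 3 (α = 7): (7−4)(7−3)(7−9)(7−2) = 3·4·(−2)·5 = −120 ≡ 1, so v_3 = 1^{−1} = 1 (mod 11).
  i = 4 (α = 9): (9−4)(9−3)(9−7)(9−2) = 5·6·2·7 = 420 ≡ 2, so v_4 = 2^{−1} = 6 (mod 11).
  i = 5 (α = 2): (2−4)(2−3)(2−7)(2−9) = (−2)·(−1)·(−5)·(−7) = 70 ≡ 4, so v_5 = 4^{−1} = 3 (mod 11).
  v = [7, 5, 1, 6, 3].
Step 2: syndromes of r = [6, 4, 1, 2, 2] (all sums mod 11).
  S_0 = Σ v_i r_i = 7·6 + 5·4 + 1·1 + 6·2 + 3·2 = 81 ≡ 4.
  S_1 = Σ v_i α_i r_i = 7·4·6 + 5·3·4 + 1·7·1 + 6·9·2 + 3·2·2 = 355 ≡ 3.
  α_i^2 mod 11 = [5, 9, 5, 4, 4].
  S_2 = Σ v_i α_i^2 r_i = 7·5·6 + 5·9·4 + 1·5·1 + 6·4·2 + 3·4·2 = 467 ≡ 5.
  S = (4, 3, 5) ≠ 0, so r is not a codeword (an error is present).
Step 3: locate the error. For a single error e at position i, S_ℓ = v_i·e·α_i^ℓ, so α_err = S_1/S_0.
  S_0^{−1} = 4^{−1} = 3 (mod 11), so α_err = 3·3 = 9 ≡ 9 = α_4. Error position i = 4.
  Consistency check: S_2/S_1 = 5·4 = 20 ≡ 9 = α_err ✓ (single-error assumption holds).
Step 4: error magnitude e = S_0/v_4 = S_0·∏_{j≠4}(α_4 − α_j) = 4·2 = 8 ≡ 8 (mod 11).
Step 5: correct position 4: c_4 = r_4 − e = 2 − 8 ≡ 5 (mod 11). Hence c = [6, 4, 1, 5, 2].
  Check: interpolating c through the α_i gives m(x) = 9 + 2·x (degree < 2) with m(α_i) = c_i for every i, so c is indeed a codeword.


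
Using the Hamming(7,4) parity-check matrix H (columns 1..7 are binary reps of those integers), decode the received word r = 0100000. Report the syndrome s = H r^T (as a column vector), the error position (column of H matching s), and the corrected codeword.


s = (0, 1, 0)^T, error position = 2, corrected codeword c = 0000000

Compute s = H r^T mod 2 one row at a time:
  s_1 = 0 + 0 + 0 + 0 = 0 ≡ 0 (mod 2).
  s_2 = 1 + 0 + 0 + 0 = 1 ≡ 1 (mod 2).
  s_3 = 0 + 0 + 0 + 0 = 0 ≡ 0 (mod 2).
s = (0, 1, 0)^T — this equals column 2 of H (binary 010), so error is at position 2.
Correct: flip bit 2 of r = 0100000 to get c = 0000000.


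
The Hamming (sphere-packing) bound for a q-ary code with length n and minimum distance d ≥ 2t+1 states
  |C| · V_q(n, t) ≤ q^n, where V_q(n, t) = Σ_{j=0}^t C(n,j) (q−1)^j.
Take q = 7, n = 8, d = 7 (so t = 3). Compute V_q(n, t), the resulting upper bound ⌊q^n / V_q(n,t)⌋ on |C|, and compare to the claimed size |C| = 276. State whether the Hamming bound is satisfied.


V_q(n, t) = 13153, q^n = 5764801, Hamming bound = 438, |C| = 276 ≤ bound (satisfied).

Step 1: Compute V_q(n, t) = Σ_{j=0}^3 C(n, j) (q−1)^j.
  j = 0: C(8,0)·(6)^0 = 1·1 = 1.
  j = 1: C(8,1)·(6)^1 = 8·6 = 48.
  j = 2: C(8,2)·(6)^2 = 28·36 = 1008.
  j = 3: C(8,3)·(6)^3 = 56·216 = 12096.
  V_q(n, t) = 1 + 48 + 1008 + 12096 = 13153.
Step 2: q^n = 7^8 = 5764801.
Step 3: Hamming bound ⌊q^n / V_q(n,t)⌋ = ⌊5764801/13153⌋ = 438.
Step 4: Compare |C| = 276 to 438: satisfied.
The claimed |C| lies below the Hamming bound.


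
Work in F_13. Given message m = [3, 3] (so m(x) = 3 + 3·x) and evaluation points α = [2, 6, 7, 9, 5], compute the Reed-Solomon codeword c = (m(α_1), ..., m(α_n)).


c = [9, 8, 11, 4, 5]

Message polynomial: m(x) = 3 + 3·x (mod 13).
For each evaluation point α_i, compute m(α_i) mod 13:
  α_1 = 2: Horner steps 3 → 9, so m(2) = 9.
  α_2 = 6: Horner steps 3 → 8, so m(6) = 8.
  α_3 = 7: Horner steps 3 → 11, so m(7) = 11.
  α_4 = 9: Horner steps 3 → 4, so m(9) = 4.
  α_5 = 5: Horner steps 3 → 5, so m(5) = 5.
Codeword c = [9, 8, 11, 4, 5] ∈ F_13^5.


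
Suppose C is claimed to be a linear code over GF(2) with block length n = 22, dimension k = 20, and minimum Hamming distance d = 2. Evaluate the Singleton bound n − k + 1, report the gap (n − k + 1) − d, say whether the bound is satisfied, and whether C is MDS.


Singleton RHS = n − k + 1 = 3, slack = 1, bound satisfied, not MDS.

Singleton bound: d ≤ n − k + 1.
Here n = 22, k = 20, so n − k + 1 = 3.
Given d = 2, check d ≤ 3: YES.
Slack = (n − k + 1) − d = 1.
The code is NOT MDS (slack = 1 > 0).
Description: the claimed parameters are [22, 20, 2]_2; such a code would be non-MDS.


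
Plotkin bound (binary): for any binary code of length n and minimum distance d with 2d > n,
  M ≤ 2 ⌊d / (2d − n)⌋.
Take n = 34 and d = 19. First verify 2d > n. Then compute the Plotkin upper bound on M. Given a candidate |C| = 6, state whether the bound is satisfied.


Plotkin bound M ≤ 8; given |C| = 6 ≤ bound (satisfied).

Check applicability: 2d = 38, n = 34.
2d − n = 4 > 0, so Plotkin applies.
Compute d/(2d−n) = 19/4 ≈ 4.7500.
⌊d/(2d−n)⌋ = 4.
Plotkin bound: M ≤ 2·4 = 8.
Given |C| = 6, check: satisfied.
This |C| is below the Plotkin bound.


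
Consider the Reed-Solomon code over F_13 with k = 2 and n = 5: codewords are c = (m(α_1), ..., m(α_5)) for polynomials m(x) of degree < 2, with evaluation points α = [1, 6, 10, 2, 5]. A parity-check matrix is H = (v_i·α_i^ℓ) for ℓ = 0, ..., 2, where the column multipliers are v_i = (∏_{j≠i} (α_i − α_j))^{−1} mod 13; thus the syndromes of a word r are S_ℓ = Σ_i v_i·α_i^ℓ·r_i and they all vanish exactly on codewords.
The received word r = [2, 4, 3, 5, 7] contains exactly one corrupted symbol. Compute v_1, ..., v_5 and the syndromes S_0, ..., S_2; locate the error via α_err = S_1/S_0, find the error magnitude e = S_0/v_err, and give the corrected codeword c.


S = (4, 7, 9), error at position 5, error magnitude e = 6, c = [2, 4, 3, 5, 1].

Step 1: column multipliers v_i = (∏_{j≠i}(α_i − α_j))^{−1} mod 13.
  i = 1 (α = 1): (1−6)(1−10)(1−2)(1−5) = (−5)·(−9)·(−1)·(−4) = 180 ≡ 11, so v_1 = 11^{−1} = 6 (mod 13).
  i = 2 (α = 6): (6−1)(6−10)(6−2)(6−5) = 5·(−4)·4·1 = −80 ≡ 11, so v_2 = 11^{−1} = 6 (mod 13).
  i = 3 (α = 10): (10−1)(10−6)(10−2)(10−5) = 9·4·8·5 = 1440 ≡ 10, so v_3 = 10^{−1} = 4 (mod 13).
  i = 4 (α = 2): (2−1)(2−6)(2−10)(2−5) = 1·(−4)·(−8)·(−3) = −96 ≡ 8, so v_4 = 8^{−1} = 5 (mod 13).
  i = 5 (α = 5): (5−1)(5−6)(5−10)(5−2) = 4·(−1)·(−5)·3 = 60 ≡ 8, so v_5 = 8^{−1} = 5 (mod 13).
  v = [6, 6, 4, 5, 5].
Step 2: syndromes of r = [2, 4, 3, 5, 7] (all sums mod 13).
  S_0 = Σ v_i r_i = 6·2 + 6·4 + 4·3 + 5·5 + 5·7 = 108 ≡ 4.
  S_1 = Σ v_i α_i r_i = 6·1·2 + 6·6·4 + 4·10·3 + 5·2·5 + 5·5·7 = 501 ≡ 7.
  α_i^2 mod 13 = [1, 10, 9, 4, 12].
  S_2 = Σ v_i α_i^2 r_i = 6·1·2 + 6·10·4 + 4·9·3 + 5·4·5 + 5·12·7 = 880 ≡ 9.
  S = (4, 7, 9) ≠ 0, so r is not a codeword (an error is present).
Step 3: locate the error. For a single error e at position i, S_ℓ = v_i·e·α_i^ℓ, so α_err = S_1/S_0.
  S_0^{−1} = 4^{−1} = 10 (mod 13), so α_err = 7·10 = 70 ≡ 5 = α_5. Error position i = 5.
  Consistency check: S_2/S_1 = 9·2 = 18 ≡ 5 = α_err ✓ (single-error assumption holds).
Step 4: error magnitude e = S_0/v_5 = S_0·∏_{j≠5}(α_5 − α_j) = 4·8 = 32 ≡ 6 (mod 13).
Step 5: correct position 5: c_5 = r_5 − e = 7 − 6 ≡ 1 (mod 13). Hence c = [2, 4, 3, 5, 1].
  Check: interpolating c through the α_i gives m(x) = 12 + 3·x (degree < 2) with m(α_i) = c_i for every i, so c is indeed a codeword.


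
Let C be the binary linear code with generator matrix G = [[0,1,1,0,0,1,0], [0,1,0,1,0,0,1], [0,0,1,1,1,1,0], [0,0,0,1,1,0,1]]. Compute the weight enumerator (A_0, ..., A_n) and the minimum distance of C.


Weight distribution: A_0 = 1, A_1 = 1, A_2 = 3, A_3 = 6, A_4 = 3, A_5 = 1, A_6 = 1. Minimum distance d = 1.

Enumerate all 2^4 = 16 messages m ∈ F_2^4.
For each, compute codeword c = mG in F_2^7, then tally its weight.
  m = 0000 → c = 0000000, weight = 0.
  m = 1000 → c = 0110010, weight = 3.
  m = 0100 → c = 0101001, weight = 3.
  m = 1100 → c = 0011011, weight = 4.
  m = 0010 → c = 0011110, weight = 4.
  m = 1010 → c = 0101100, weight = 3.
  m = 0110 → c = 0110111, weight = 5.
  m = 1110 → c = 0000101, weight = 2.
  m = 0001 → c = 0001101, weight = 3.
  m = 1001 → c = 0111111, weight = 6.
  m = 0101 → c = 0100100, weight = 2.
  m = 1101 → c = 0010110, weight = 3.
  m = 0011 → c = 0010011, weight = 3.
  m = 1011 → c = 0100001, weight = 2.
  m = 0111 → c = 0111010, weight = 4.
  m = 1111 → c = 0001000, weight = 1.
Tally weights:
  weight 0: 1 codewords.
  weight 1: 1 codewords.
  weight 2: 3 codewords.
  weight 3: 6 codewords.
  weight 4: 3 codewords.
  weight 5: 1 codewords.
  weight 6: 1 codewords.
Minimum distance d = smallest w > 0 with A_w > 0 = 1.
Sanity: Σ A_w = 16 = 2^4 = 16 ✓.


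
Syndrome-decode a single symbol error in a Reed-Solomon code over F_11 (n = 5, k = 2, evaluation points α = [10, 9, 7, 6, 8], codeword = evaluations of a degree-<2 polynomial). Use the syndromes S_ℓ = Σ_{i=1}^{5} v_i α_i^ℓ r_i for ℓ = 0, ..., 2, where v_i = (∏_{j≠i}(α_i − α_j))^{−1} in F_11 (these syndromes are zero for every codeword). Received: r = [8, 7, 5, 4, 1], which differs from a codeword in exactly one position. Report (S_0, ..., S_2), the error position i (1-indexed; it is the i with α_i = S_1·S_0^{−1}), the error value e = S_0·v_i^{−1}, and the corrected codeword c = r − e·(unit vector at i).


S = (7, 1, 8), error at position 5, error magnitude e = 6, c = [8, 7, 5, 4, 6].

Step 1: column multipliers v_i = (∏_{j≠i}(α_i − α_j))^{−1} mod 11.
  i = 1 (α = 10): (10−9)(10−7)(10−6)(10−8) = 1·3·4·2 = 24 ≡ 2, so v_1 = 2^{−1} = 6 (mod 11).
  i = 2 (α = 9): (9−10)(9−7)(9−6)(9−8) = (−1)·2·3·1 = −6 ≡ 5, so v_2 = 5^{−1} = 9 (mod 11).
  i = 3 (α = 7): (7−10)(7−9)(7−6)(7−8) = (−3)·(−2)·1·(−1) = −6 ≡ 5, so v_3 = 5^{−1} = 9 (mod 11).
  i = 4 (α = 6): (6−10)(6−9)(6−7)(6−8) = (−4)·(−3)·(−1)·(−2) = 24 ≡ 2, so v_4 = 2^{−1} = 6 (mod 11).
  i = 5 (α = 8): (8−10)(8−9)(8−7)(8−6) = (−2)·(−1)·1·2 = 4 ≡ 4, so v_5 = 4^{−1} = 3 (mod 11).
  v = [6, 9, 9, 6, 3].
Step 2: syndromes of r = [8, 7, 5, 4, 1] (all sums mod 11).
  S_0 = Σ v_i r_i = 6·8 + 9·7 + 9·5 + 6·4 + 3·1 = 183 ≡ 7.
  S_1 = Σ v_i α_i r_i = 6·10·8 + 9·9·7 + 9·7·5 + 6·6·4 + 3·8·1 = 1530 ≡ 1.
  α_i^2 mod 11 = [1, 4, 5, 3, 9].
  S_2 = Σ v_i α_i^2 r_i = 6·1·8 + 9·4·7 + 9·5·5 + 6·3·4 + 3·9·1 = 624 ≡ 8.
  S = (7, 1, 8) ≠ 0, so r is not a codeword (an error is present).
Step 3: locate the error. For a single error e at position i, S_ℓ = v_i·e·α_i^ℓ, so α_err = S_1/S_0.
  S_0^{−1} = 7^{−1} = 8 (mod 11), so α_err = 1·8 = 8 ≡ 8 = α_5. Error position i = 5.
  Consistency check: S_2/S_1 = 8·1 = 8 ≡ 8 = α_err ✓ (single-error assumption holds).
Step 4: error magnitude e = S_0/v_5 = S_0·∏_{j≠5}(α_5 − α_j) = 7·4 = 28 ≡ 6 (mod 11).
Step 5: correct position 5: c_5 = r_5 − e = 1 − 6 ≡ 6 (mod 11). Hence c = [8, 7, 5, 4, 6].
  Check: interpolating c through the α_i gives m(x) = 9 + 1·x (degree < 2) with m(α_i) = c_i for every i, so c is indeed a codeword.


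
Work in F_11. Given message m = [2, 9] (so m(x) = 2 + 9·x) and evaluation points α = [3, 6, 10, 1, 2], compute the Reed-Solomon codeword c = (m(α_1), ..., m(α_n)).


c = [7, 1, 4, 0, 9]

Message polynomial: m(x) = 2 + 9·x (mod 11).
For each evaluation point α_i, compute m(α_i) mod 11:
  α_1 = 3: Horner steps 9 → 7, so m(3) = 7.
  α_2 = 6: Horner steps 9 → 1, so m(6) = 1.
  α_3 = 10: Horner steps 9 → 4, so m(10) = 4.
  α_4 = 1: Horner steps 9 → 0, so m(1) = 0.
  α_5 = 2: Horner steps 9 → 9, so m(2) = 9.
Codeword c = [7, 1, 4, 0, 9] ∈ F_11^5.


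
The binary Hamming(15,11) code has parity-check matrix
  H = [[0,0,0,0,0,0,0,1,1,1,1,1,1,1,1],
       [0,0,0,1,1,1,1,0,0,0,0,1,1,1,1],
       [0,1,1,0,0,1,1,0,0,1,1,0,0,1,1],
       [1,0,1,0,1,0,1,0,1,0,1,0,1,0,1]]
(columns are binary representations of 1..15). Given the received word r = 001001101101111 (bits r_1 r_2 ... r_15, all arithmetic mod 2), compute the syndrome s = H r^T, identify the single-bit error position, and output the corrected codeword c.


s = (0, 0, 0, 1)^T, error position = 1, corrected codeword c = 101001101101111

Compute s = H r^T mod 2 one row at a time:
  s_1 = 0 + 1 + 1 + 0 + 1 + 1 + 1 + 1 = 6 ≡ 0 (mod 2).
  s_2 = 0 + 0 + 1 + 1 + 1 + 1 + 1 + 1 = 6 ≡ 0 (mod 2).
  s_3 = 0 + 1 + 1 + 1 + 1 + 0 + 1 + 1 = 6 ≡ 0 (mod 2).
  s_4 = 0 + 1 + 0 + 1 + 1 + 0 + 1 + 1 = 5 ≡ 1 (mod 2).
s = (0, 0, 0, 1)^T — this equals column 1 of H (binary 0001), so error is at position 1.
Correct: flip bit 1 of r = 001001101101111 to get c = 101001101101111.


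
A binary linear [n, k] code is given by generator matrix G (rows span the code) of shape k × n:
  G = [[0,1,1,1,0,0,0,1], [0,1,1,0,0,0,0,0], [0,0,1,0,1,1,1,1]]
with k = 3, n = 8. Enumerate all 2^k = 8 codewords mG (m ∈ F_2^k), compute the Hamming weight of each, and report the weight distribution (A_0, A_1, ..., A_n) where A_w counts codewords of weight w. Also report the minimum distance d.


Weight distribution: A_0 = 1, A_2 = 2, A_4 = 1, A_5 = 4. Minimum distance d = 2.

Enumerate all 2^3 = 8 messages m ∈ F_2^3.
For each, compute codeword c = mG in F_2^8, then tally its weight.
  m = 000 → c = 00000000, weight = 0.
  m = 100 → c = 01110001, weight = 4.
  m = 010 → c = 01100000, weight = 2.
  m = 110 → c = 00010001, weight = 2.
  m = 001 → c = 00101111, weight = 5.
  m = 101 → c = 01011110, weight = 5.
  m = 011 → c = 01001111, weight = 5.
  m = 111 → c = 00111110, weight = 5.
Tally weights:
  weight 0: 1 codewords.
  weight 2: 2 codewords.
  weight 4: 1 codewords.
  weight 5: 4 codewords.
Minimum distance d = smallest w > 0 with A_w > 0 = 2.
Sanity: Σ A_w = 8 = 2^3 = 8 ✓.
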